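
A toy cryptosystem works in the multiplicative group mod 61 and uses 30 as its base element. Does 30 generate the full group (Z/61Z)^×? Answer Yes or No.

Yes

φ(61) = 61 − 1 = 60 = 2^2 · 3 · 5.
It suffices to check that the order of 30 is not a proper divisor of 60: compute 30^(60/q) for q ∈ {2, 3, 5}.
30^30 ≡ 60 (mod 61)  [q = 2: ≢ 1 ✓]
30^20 ≡ 13 (mod 61)  [q = 3: ≢ 1 ✓]
30^12 ≡ 34 (mod 61)  [q = 5: ≢ 1 ✓]
None equal 1, so ord_61(30) = 60: 30 is a primitive root.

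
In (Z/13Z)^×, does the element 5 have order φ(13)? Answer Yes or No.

No

φ(13) = 13 − 1 = 12 = 2^2 · 3.
An element g generates (Z/13Z)^× iff g^(12/q) ≢ 1 (mod 13) for each prime q ∈ {2, 3}.
5^6 ≡ 12 (mod 13)  [q = 2: ≢ 1 ✓]
5^4 ≡ 1 (mod 13)  [q = 3: ≡ 1 ✗]
Since 5^4 ≡ 1, the order of 5 divides 4 < 12, so 5 is not a primitive root.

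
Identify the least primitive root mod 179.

2

φ(179) = 179 − 1 = 178 = 2 · 89.
g is a primitive root iff g^(178/q) ≢ 1 (mod 179) for each prime q ∈ {2, 89}.
g = 2: 2^89 ≡ 178; 2^2 ≡ 4 — none is 1, so 2 is a primitive root.
So 2 is the smallest generator of (Z/179Z)^×.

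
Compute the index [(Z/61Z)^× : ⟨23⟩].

3

ord(23) | φ(61) = 61 − 1 = 60 = 2^2 · 3 · 5.
Divisors of 60: 1, 2, 3, 4, 5, 6, 10, 12, 15, 20, 30, 60.
Evaluate successive powers at the divisors of 60:
23^1 ≡ 23 (mod 61)
23^2 ≡ 41 (mod 61)
23^3 ≡ 28 (mod 61)
23^4 ≡ 34 (mod 61)
23^5 ≡ 50 (mod 61)
23^6 ≡ 52 (mod 61)
23^10 ≡ 60 (mod 61)
23^12 ≡ 20 (mod 61)
23^15 ≡ 11 (mod 61)
23^20 ≡ 1 (mod 61) ✓
So ord_61(23) = 20, hence |⟨23⟩| = 20.
[(Z/61Z)^× : ⟨23⟩] = 60/20 = 3.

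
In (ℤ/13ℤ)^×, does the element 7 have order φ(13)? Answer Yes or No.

φ(13) = 13 − 1 = 12 = 2^2 · 3.
An element g generates (Z/13Z)^× iff g^(12/q) ≢ 1 (mod 13) for each prime q ∈ {2, 3}.
7^6 ≡ 12 (mod 13)  [q = 2: ≢ 1 ✓]
7^4 ≡ 9 (mod 13)  [q = 3: ≢ 1 ✓]
None equal 1, so ord_13(7) = 12: 7 is a primitive root.

Yes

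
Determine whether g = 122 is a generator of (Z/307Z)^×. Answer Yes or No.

φ(307) = 307 − 1 = 306 = 2 · 3^2 · 17.
Test 122^(306/q) mod 307 for each prime factor q of 306:
122^153 ≡ 1 (mod 307)  [q = 2: ≡ 1 ✗]
122^102 ≡ 17 (mod 307)  [q = 3: ≢ 1 ✓]
122^18 ≡ 272 (mod 307)  [q = 17: ≢ 1 ✓]
122^153 ≡ 1 shows ord(122) | 153, strictly less than φ(307); not a primitive root.

No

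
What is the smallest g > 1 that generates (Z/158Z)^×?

3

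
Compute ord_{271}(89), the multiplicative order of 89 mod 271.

By Lagrange's theorem, ord_271(89) divides φ(271) = 271 − 1 = 270 = 2 · 3^3 · 5.
Divisors of 270: 1, 2, 3, 5, 6, 9, 10, 15, 18, 27, 30, 45, 54, 90, 135, 270.
Check 89^d mod 271 for each divisor in increasing order:
89^1 ≡ 89
89^2 ≡ 62
89^3 ≡ 98
89^5 ≡ 114
89^6 ≡ 119
89^9 ≡ 9
89^10 ≡ 259
89^15 ≡ 258
89^18 ≡ 81
89^27 ≡ 187
89^30 ≡ 169
89^45 ≡ 242
89^54 ≡ 10
89^90 ≡ 28
89^135 ≡ 1
So ord_271(89) = 135.

135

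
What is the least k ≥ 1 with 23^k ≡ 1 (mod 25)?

20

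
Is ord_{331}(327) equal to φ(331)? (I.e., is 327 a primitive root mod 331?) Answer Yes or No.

No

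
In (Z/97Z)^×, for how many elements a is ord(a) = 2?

1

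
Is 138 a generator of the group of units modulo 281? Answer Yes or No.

φ(281) = 281 − 1 = 280 = 2^3 · 5 · 7.
It suffices to check that the order of 138 is not a proper divisor of 280: compute 138^(280/q) for q ∈ {2, 5, 7}.
138^140 ≡ 1 (mod 281)  [q = 2: ≡ 1 ✗]
138^56 ≡ 90 (mod 281)  [q = 5: ≢ 1 ✓]
138^40 ≡ 109 (mod 281)  [q = 7: ≢ 1 ✓]
138^140 ≡ 1 shows ord(138) | 140, strictly less than φ(281); not a primitive root.

No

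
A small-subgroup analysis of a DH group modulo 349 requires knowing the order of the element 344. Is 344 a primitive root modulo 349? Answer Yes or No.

No

φ(349) = 349 − 1 = 348 = 2^2 · 3 · 29.
An element g generates (Z/349Z)^× iff g^(348/q) ≢ 1 (mod 349) for each prime q ∈ {2, 3, 29}.
344^174 ≡ 1 (mod 349)  [q = 2: ≡ 1 ✗]
344^116 ≡ 122 (mod 349)  [q = 3: ≢ 1 ✓]
344^12 ≡ 118 (mod 349)  [q = 29: ≢ 1 ✓]
Since 344^174 ≡ 1, the order of 344 divides 174 < 348, so 344 is not a primitive root.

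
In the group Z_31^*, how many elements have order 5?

φ(31) = 31 − 1 = 30 = 2 · 3 · 5.
Since (Z/31Z)^× is cyclic of order 30, the number of elements of order d is φ(d) when d | 30 and 0 otherwise.
5 | 30, and φ(5) = 5 − 1 = 4.

4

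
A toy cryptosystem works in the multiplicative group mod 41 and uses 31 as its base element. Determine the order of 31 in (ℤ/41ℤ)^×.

Since 31 ∈ (Z/41Z)^×, its order divides φ(41) = 41 − 1 = 40 = 2^3 · 5.
Divisors of 40: 1, 2, 4, 5, 8, 10, 20, 40.
Check 31^d mod 41 for each divisor in increasing order:
31^1 ≡ 31 (mod 41)
31^2 ≡ 18 (mod 41)
31^4 ≡ 37 (mod 41)
31^5 ≡ 40 (mod 41)
31^8 ≡ 16 (mod 41)
31^10 ≡ 1 (mod 41) ✓
The smallest such exponent is 10, so the order of 31 is 10.

10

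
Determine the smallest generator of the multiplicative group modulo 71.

7

φ(71) = 71 − 1 = 70 = 2 · 5 · 7.
g is a primitive root iff g^(70/q) ≢ 1 (mod 71) for each prime q ∈ {2, 5, 7}.
g = 2: 2^35 ≡ 1 — hits 1, so not a primitive root.
g = 3: 3^35 ≡ 1 — hits 1, so not a primitive root.
g = 4: 4^35 ≡ 1 — hits 1, so not a primitive root.
g = 5: 5^35 ≡ 1 — hits 1, so not a primitive root.
g = 6: 6^35 ≡ 1 — hits 1, so not a primitive root.
g = 7: 7^35 ≡ 70; 7^14 ≡ 54; 7^10 ≡ 45 — none is 1, so 7 is a primitive root.
Hence the least primitive root of 71 is 7.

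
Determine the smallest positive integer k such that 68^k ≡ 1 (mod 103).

51

The order of 68 must divide φ(103) = 103 − 1 = 102 = 2 · 3 · 17.
Divisors of 102: 1, 2, 3, 6, 17, 34, 51, 102.
Evaluate successive powers at the divisors of 102:
68^1 ≡ 68 (mod 103)
68^2 ≡ 92 (mod 103)
68^3 ≡ 76 (mod 103)
68^6 ≡ 8 (mod 103)
68^17 ≡ 56 (mod 103)
68^34 ≡ 46 (mod 103)
68^51 ≡ 1 (mod 103) ✓
Therefore the multiplicative order of 68 modulo 103 is 51.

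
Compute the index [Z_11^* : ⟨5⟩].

ord(5) | φ(11) = 11 − 1 = 10 = 2 · 5.
Divisors of 10: 1, 2, 5, 10.
Evaluate successive powers at the divisors of 10:
5^1 ≡ 5
5^2 ≡ 3
5^5 ≡ 1
The order of 5 is 5, so the subgroup it generates has 5 elements.
Index = |(Z/11Z)^×| / |⟨5⟩| = 10 / 5 = 2.

2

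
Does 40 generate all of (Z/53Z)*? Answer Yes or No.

No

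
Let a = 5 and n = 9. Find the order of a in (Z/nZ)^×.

6

ord(5) | φ(9) = φ(3^2) = 3·(3−1) = 6 = 2 · 3.
Divisors of 6: 1, 2, 3, 6.
Evaluate successive powers at the divisors of 6:
5^1 ≡ 5
5^2 ≡ 7
5^3 ≡ 8
5^6 ≡ 1
Hence ord(5) = 6.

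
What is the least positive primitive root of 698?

7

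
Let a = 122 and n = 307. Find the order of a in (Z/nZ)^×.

153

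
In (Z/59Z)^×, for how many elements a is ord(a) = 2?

1

φ(59) = 59 − 1 = 58 = 2 · 29.
In a cyclic group of order 58, there are φ(d) elements of order d for each divisor d of 58, and zero for non-divisors.
2 | 58, and φ(2) = 2 − 1 = 1.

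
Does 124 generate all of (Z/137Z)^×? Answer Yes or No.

Yes

φ(137) = 137 − 1 = 136 = 2^3 · 17.
An element g generates (Z/137Z)^× iff g^(136/q) ≢ 1 (mod 137) for each prime q ∈ {2, 17}.
124^68 ≡ 136 (mod 137)  [q = 2: ≢ 1 ✓]
124^8 ≡ 115 (mod 137)  [q = 17: ≢ 1 ✓]
None equal 1, so ord_137(124) = 136: 124 is a primitive root.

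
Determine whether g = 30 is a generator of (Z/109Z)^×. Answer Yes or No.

Yes

φ(109) = 109 − 1 = 108 = 2^2 · 3^3.
Test 30^(108/q) mod 109 for each prime factor q of 108:
30^54 ≡ 108 (mod 109)  [q = 2: ≢ 1 ✓]
30^36 ≡ 45 (mod 109)  [q = 3: ≢ 1 ✓]
None equal 1, so ord_109(30) = 108: 30 is a primitive root.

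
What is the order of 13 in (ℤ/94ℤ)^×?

46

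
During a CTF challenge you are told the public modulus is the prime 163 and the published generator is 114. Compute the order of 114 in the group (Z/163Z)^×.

162

The order of 114 must divide φ(163) = 163 − 1 = 162 = 2 · 3^4.
Divisors of 162: 1, 2, 3, 6, 9, 18, 27, 54, 81, 162.
Compute 114^d (mod 163) for the divisors d until we hit 1:
114^1 ≡ 114
114^2 ≡ 119
114^3 ≡ 37
114^6 ≡ 65
114^9 ≡ 123
114^18 ≡ 133
114^27 ≡ 59
114^54 ≡ 58
114^81 ≡ 162
114^162 ≡ 1
So ord_163(114) = 162.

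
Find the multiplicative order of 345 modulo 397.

396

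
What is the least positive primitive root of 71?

7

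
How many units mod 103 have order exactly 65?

φ(103) = 103 − 1 = 102 = 2 · 3 · 17.
Since (Z/103Z)^× is cyclic of order 102, the number of elements of order d is φ(d) when d | 102 and 0 otherwise.
65 does not divide 102, so no element of (Z/103Z)^× has order 65.

0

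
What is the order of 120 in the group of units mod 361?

171

The order of 120 must divide φ(361) = φ(19^2) = 19·(19−1) = 342 = 2 · 3^2 · 19.
Divisors of 342: 1, 2, 3, 6, 9, 18, 19, 38, 57, 114, 171, 342.
Compute 120^d (mod 361) for the divisors d until we hit 1:
120^1 ≡ 120 (mod 361)
120^2 ≡ 321 (mod 361)
120^3 ≡ 254 (mod 361)
120^6 ≡ 258 (mod 361)
120^9 ≡ 191 (mod 361)
120^18 ≡ 20 (mod 361)
120^19 ≡ 234 (mod 361)
120^38 ≡ 245 (mod 361)
120^57 ≡ 292 (mod 361)
120^114 ≡ 68 (mod 361)
120^171 ≡ 1 (mod 361) ✓
Hence ord(120) = 171.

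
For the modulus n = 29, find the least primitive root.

2

φ(29) = 29 − 1 = 28 = 2^2 · 7.
Test candidates g = 2, 3, … against the prime factors q ∈ {2, 7} of φ(29): g is a generator iff g^(28/q) ≢ 1 for every such q.
g = 2: 2^14 ≡ 28; 2^4 ≡ 16 — none is 1, so 2 is a primitive root.
The smallest primitive root modulo 29 is 2.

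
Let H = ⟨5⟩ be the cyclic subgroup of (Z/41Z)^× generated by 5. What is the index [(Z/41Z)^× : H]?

2

By Lagrange's theorem, ord_41(5) divides φ(41) = 41 − 1 = 40 = 2^3 · 5.
Divisors of 40: 1, 2, 4, 5, 8, 10, 20, 40.
Test each divisor d:
5^1 ≡ 5
5^2 ≡ 25
5^4 ≡ 10
5^5 ≡ 9
5^8 ≡ 18
5^10 ≡ 40
5^20 ≡ 1
So ord_41(5) = 20, hence |⟨5⟩| = 20.
The index is φ(41) / ord(5) = 40 / 20 = 2.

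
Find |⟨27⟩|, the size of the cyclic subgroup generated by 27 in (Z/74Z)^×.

6

Since 27 ∈ (Z/74Z)^×, its order divides φ(74) = φ(2)·φ(37) = 1·36 = 36 = 2^2 · 3^2.
Divisors of 36: 1, 2, 3, 4, 6, 9, 12, 18, 36.
Compute 27^d (mod 74) for the divisors d until we hit 1:
27^1 ≡ 27 (mod 74)
27^2 ≡ 63 (mod 74)
27^3 ≡ 73 (mod 74)
27^4 ≡ 47 (mod 74)
27^6 ≡ 1 (mod 74) ✓
So ord_74(27) = 6.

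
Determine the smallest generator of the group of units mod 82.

φ(82) = φ(2)·φ(41) = 1·40 = 40 = 2^3 · 5.
Test candidates g = 2, 3, … against the prime factors q ∈ {2, 5} of φ(82): g is a generator iff g^(40/q) ≢ 1 for every such q.
g = 2: gcd(2, 82) = 2 > 1, not a unit — skip.
g = 3: 3^20 ≡ 81; 3^8 ≡ 1 — hits 1, so not a primitive root.
g = 4: gcd(4, 82) = 2 > 1, not a unit — skip.
g = 5: 5^20 ≡ 1 — hits 1, so not a primitive root.
g = 6: gcd(6, 82) = 2 > 1, not a unit — skip.
g = 7: 7^20 ≡ 81; 7^8 ≡ 37 — none is 1, so 7 is a primitive root.
So 7 is the smallest generator of (Z/82Z)^×.

7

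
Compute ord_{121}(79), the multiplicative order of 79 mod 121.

110

By Lagrange's theorem, ord_121(79) divides φ(121) = φ(11^2) = 11·(11−1) = 110 = 2 · 5 · 11.
Divisors of 110: 1, 2, 5, 10, 11, 22, 55, 110.
Compute 79^d (mod 121) for the divisors d until we hit 1:
79^1 ≡ 79 (mod 121)
79^2 ≡ 70 (mod 121)
79^5 ≡ 21 (mod 121)
79^10 ≡ 78 (mod 121)
79^11 ≡ 112 (mod 121)
79^22 ≡ 81 (mod 121)
79^55 ≡ 120 (mod 121)
79^110 ≡ 1 (mod 121) ✓
Therefore the multiplicative order of 79 modulo 121 is 110.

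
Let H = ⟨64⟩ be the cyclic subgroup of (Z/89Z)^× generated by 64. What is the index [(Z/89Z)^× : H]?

8

ord(64) | φ(89) = 89 − 1 = 88 = 2^3 · 11.
Divisors of 88: 1, 2, 4, 8, 11, 22, 44, 88.
Compute 64^d (mod 89) for the divisors d until we hit 1:
64^1 ≡ 64 (mod 89)
64^2 ≡ 2 (mod 89)
64^4 ≡ 4 (mod 89)
64^8 ≡ 16 (mod 89)
64^11 ≡ 1 (mod 89) ✓
Thus |⟨64⟩| = ord(64) = 11.
[(Z/89Z)^× : ⟨64⟩] = 88/11 = 8.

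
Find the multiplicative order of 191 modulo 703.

4

ord(191) | φ(703) = φ(19·37) = (19−1)·(37−1) = 18·36 = 648 = 2^3 · 3^4.
Divisors of 648: 1, 2, 3, 4, 6, 8, 9, 12, 18, 24, 27, 36, 54, 72, 81, 108, 162, 216, 324, 648.
Evaluate successive powers at the divisors of 648:
191^1 ≡ 191 (mod 703)
191^2 ≡ 628 (mod 703)
191^3 ≡ 438 (mod 703)
191^4 ≡ 1 (mod 703) ✓
Therefore the multiplicative order of 191 modulo 703 is 4.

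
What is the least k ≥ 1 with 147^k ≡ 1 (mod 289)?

Since 147 ∈ (Z/289Z)^×, its order divides φ(289) = φ(17^2) = 17·(17−1) = 272 = 2^4 · 17.
Divisors of 272: 1, 2, 4, 8, 16, 17, 34, 68, 136, 272.
Evaluate successive powers at the divisors of 272:
147^1 ≡ 147
147^2 ≡ 223
147^4 ≡ 21
147^8 ≡ 152
147^16 ≡ 273
147^17 ≡ 249
147^34 ≡ 155
147^68 ≡ 38
147^136 ≡ 288
147^272 ≡ 1
Therefore the multiplicative order of 147 modulo 289 is 272.

272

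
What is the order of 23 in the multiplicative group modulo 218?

36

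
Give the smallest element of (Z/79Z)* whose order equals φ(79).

3

φ(79) = 79 − 1 = 78 = 2 · 3 · 13.
g is a primitive root iff g^(78/q) ≢ 1 (mod 79) for each prime q ∈ {2, 3, 13}.
g = 2: 2^39 ≡ 1 — hits 1, so not a primitive root.
g = 3: 3^39 ≡ 78; 3^26 ≡ 23; 3^6 ≡ 18 — none is 1, so 3 is a primitive root.
So 3 is the smallest generator of (Z/79Z)^×.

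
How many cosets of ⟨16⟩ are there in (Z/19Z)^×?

2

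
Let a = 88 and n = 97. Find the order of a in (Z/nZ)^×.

Since 88 ∈ (Z/97Z)^×, its order divides φ(97) = 97 − 1 = 96 = 2^5 · 3.
Divisors of 96: 1, 2, 3, 4, 6, 8, 12, 16, 24, 32, 48, 96.
Compute 88^d (mod 97) for the divisors d until we hit 1:
88^1 ≡ 88 (mod 97)
88^2 ≡ 81 (mod 97)
88^3 ≡ 47 (mod 97)
88^4 ≡ 62 (mod 97)
88^6 ≡ 75 (mod 97)
88^8 ≡ 61 (mod 97)
88^12 ≡ 96 (mod 97)
88^16 ≡ 35 (mod 97)
88^24 ≡ 1 (mod 97) ✓
Hence ord(88) = 24.

24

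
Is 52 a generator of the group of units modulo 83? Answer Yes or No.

φ(83) = 83 − 1 = 82 = 2 · 41.
An element g generates (Z/83Z)^× iff g^(82/q) ≢ 1 (mod 83) for each prime q ∈ {2, 41}.
52^41 ≡ 82 (mod 83)  [q = 2: ≢ 1 ✓]
52^2 ≡ 48 (mod 83)  [q = 41: ≢ 1 ✓]
All checks pass, so 52 has order 82 and is a primitive root modulo 83.

Yes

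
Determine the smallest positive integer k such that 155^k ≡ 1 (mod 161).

22

Since 155 ∈ (Z/161Z)^×, its order divides φ(161) = φ(7·23) = (7−1)·(23−1) = 6·22 = 132 = 2^2 · 3 · 11.
Divisors of 132: 1, 2, 3, 4, 6, 11, 12, 22, 33, 44, 66, 132.
Compute 155^d (mod 161) for the divisors d until we hit 1:
155^1 ≡ 155 (mod 161)
155^2 ≡ 36 (mod 161)
155^3 ≡ 106 (mod 161)
155^4 ≡ 8 (mod 161)
155^6 ≡ 127 (mod 161)
155^11 ≡ 22 (mod 161)
155^12 ≡ 29 (mod 161)
155^22 ≡ 1 (mod 161) ✓
The smallest such exponent is 22, so the order of 155 is 22.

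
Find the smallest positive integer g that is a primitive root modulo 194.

φ(194) = φ(2)·φ(97) = 1·96 = 96 = 2^5 · 3.
Test candidates g = 2, 3, … against the prime factors q ∈ {2, 3} of φ(194): g is a generator iff g^(96/q) ≢ 1 for every such q.
g = 2: gcd(2, 194) = 2 > 1, not a unit — skip.
g = 3: 3^48 ≡ 1 — hits 1, so not a primitive root.
g = 4: gcd(4, 194) = 2 > 1, not a unit — skip.
g = 5: 5^48 ≡ 193; 5^32 ≡ 35 — none is 1, so 5 is a primitive root.
Hence the least primitive root of 194 is 5.

5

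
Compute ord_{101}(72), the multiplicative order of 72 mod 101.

ord(72) | φ(101) = 101 − 1 = 100 = 2^2 · 5^2.
Divisors of 100: 1, 2, 4, 5, 10, 20, 25, 50, 100.
Check 72^d mod 101 for each divisor in increasing order:
72^1 ≡ 72
72^2 ≡ 33
72^4 ≡ 79
72^5 ≡ 32
72^10 ≡ 14
72^20 ≡ 95
72^25 ≡ 10
72^50 ≡ 100
72^100 ≡ 1
Therefore the multiplicative order of 72 modulo 101 is 100.

100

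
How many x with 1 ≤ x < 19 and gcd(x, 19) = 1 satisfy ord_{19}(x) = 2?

φ(19) = 19 − 1 = 18 = 2 · 3^2.
(Z/19Z)^× is cyclic (|G| = 18); a cyclic group of order m has exactly φ(d) elements of each order d | m, and none otherwise.
2 | 18, and φ(2) = 2 − 1 = 1.

1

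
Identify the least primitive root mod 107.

2

φ(107) = 107 − 1 = 106 = 2 · 53.
Test candidates g = 2, 3, … against the prime factors q ∈ {2, 53} of φ(107): g is a generator iff g^(106/q) ≢ 1 for every such q.
g = 2: 2^53 ≡ 106; 2^2 ≡ 4 — none is 1, so 2 is a primitive root.
The smallest primitive root modulo 107 is 2.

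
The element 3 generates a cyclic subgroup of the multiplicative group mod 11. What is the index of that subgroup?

2

ord(3) | φ(11) = 11 − 1 = 10 = 2 · 5.
Divisors of 10: 1, 2, 5, 10.
Evaluate successive powers at the divisors of 10:
3^1 ≡ 3 (mod 11)
3^2 ≡ 9 (mod 11)
3^5 ≡ 1 (mod 11) ✓
Thus |⟨3⟩| = ord(3) = 5.
The index is φ(11) / ord(3) = 10 / 5 = 2.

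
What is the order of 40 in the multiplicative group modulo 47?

ord(40) | φ(47) = 47 − 1 = 46 = 2 · 23.
Divisors of 46: 1, 2, 23, 46.
Test each divisor d:
40^1 ≡ 40 (mod 47)
40^2 ≡ 2 (mod 47)
40^23 ≡ 46 (mod 47)
40^46 ≡ 1 (mod 47) ✓
So ord_47(40) = 46.

46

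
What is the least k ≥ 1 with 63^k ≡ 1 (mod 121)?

Since 63 ∈ (Z/121Z)^×, its order divides φ(121) = φ(11^2) = 11·(11−1) = 110 = 2 · 5 · 11.
Divisors of 110: 1, 2, 5, 10, 11, 22, 55, 110.
Evaluate successive powers at the divisors of 110:
63^1 ≡ 63 (mod 121)
63^2 ≡ 97 (mod 121)
63^5 ≡ 109 (mod 121)
63^10 ≡ 23 (mod 121)
63^11 ≡ 118 (mod 121)
63^22 ≡ 9 (mod 121)
63^55 ≡ 120 (mod 121)
63^110 ≡ 1 (mod 121) ✓
Therefore the multiplicative order of 63 modulo 121 is 110.

110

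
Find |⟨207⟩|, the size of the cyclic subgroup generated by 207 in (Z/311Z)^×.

310

ord(207) | φ(311) = 311 − 1 = 310 = 2 · 5 · 31.
Divisors of 310: 1, 2, 5, 10, 31, 62, 155, 310.
Compute 207^d (mod 311) for the divisors d until we hit 1:
207^1 ≡ 207
207^2 ≡ 242
207^5 ≡ 279
207^10 ≡ 91
207^31 ≡ 305
207^62 ≡ 36
207^155 ≡ 310
207^310 ≡ 1
The smallest such exponent is 310, so the order of 207 is 310.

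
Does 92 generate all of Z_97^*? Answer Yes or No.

φ(97) = 97 − 1 = 96 = 2^5 · 3.
92 is a primitive root mod 97 iff 92^(φ(97)/q) ≢ 1 for every prime q | φ(97), i.e. q ∈ {2, 3}.
92^48 ≡ 96 (mod 97)  [q = 2: ≢ 1 ✓]
92^32 ≡ 35 (mod 97)  [q = 3: ≢ 1 ✓]
Every test exponent gives a nontrivial residue, hence 92 generates the full group.

Yes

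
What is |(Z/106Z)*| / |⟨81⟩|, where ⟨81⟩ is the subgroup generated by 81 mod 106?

4

The order of 81 must divide φ(106) = φ(2)·φ(53) = 1·52 = 52 = 2^2 · 13.
Divisors of 52: 1, 2, 4, 13, 26, 52.
Check 81^d mod 106 for each divisor in increasing order:
81^1 ≡ 81 (mod 106)
81^2 ≡ 95 (mod 106)
81^4 ≡ 15 (mod 106)
81^13 ≡ 1 (mod 106) ✓
So ord_106(81) = 13, hence |⟨81⟩| = 13.
[(Z/106Z)^× : ⟨81⟩] = 52/13 = 4.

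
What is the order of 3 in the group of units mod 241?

120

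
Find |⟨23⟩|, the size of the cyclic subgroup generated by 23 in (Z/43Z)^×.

By Lagrange's theorem, ord_43(23) divides φ(43) = 43 − 1 = 42 = 2 · 3 · 7.
Divisors of 42: 1, 2, 3, 6, 7, 14, 21, 42.
Check 23^d mod 43 for each divisor in increasing order:
23^1 ≡ 23 (mod 43)
23^2 ≡ 13 (mod 43)
23^3 ≡ 41 (mod 43)
23^6 ≡ 4 (mod 43)
23^7 ≡ 6 (mod 43)
23^14 ≡ 36 (mod 43)
23^21 ≡ 1 (mod 43) ✓
Hence ord(23) = 21.

21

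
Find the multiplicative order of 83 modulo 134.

33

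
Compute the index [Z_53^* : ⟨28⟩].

Since 28 ∈ (Z/53Z)^×, its order divides φ(53) = 53 − 1 = 52 = 2^2 · 13.
Divisors of 52: 1, 2, 4, 13, 26, 52.
Check 28^d mod 53 for each divisor in increasing order:
28^1 ≡ 28 (mod 53)
28^2 ≡ 42 (mod 53)
28^4 ≡ 15 (mod 53)
28^13 ≡ 1 (mod 53) ✓
Thus |⟨28⟩| = ord(28) = 13.
Index = |(Z/53Z)^×| / |⟨28⟩| = 52 / 13 = 4.

4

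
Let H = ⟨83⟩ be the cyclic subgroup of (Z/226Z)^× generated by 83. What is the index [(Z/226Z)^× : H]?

Since 83 ∈ (Z/226Z)^×, its order divides φ(226) = φ(2)·φ(113) = 1·112 = 112 = 2^4 · 7.
Divisors of 112: 1, 2, 4, 7, 8, 14, 16, 28, 56, 112.
Test each divisor d:
83^1 ≡ 83 (mod 226)
83^2 ≡ 109 (mod 226)
83^4 ≡ 129 (mod 226)
83^7 ≡ 225 (mod 226)
83^8 ≡ 143 (mod 226)
83^14 ≡ 1 (mod 226) ✓
So ord_226(83) = 14, hence |⟨83⟩| = 14.
The index is φ(226) / ord(83) = 112 / 14 = 8.

8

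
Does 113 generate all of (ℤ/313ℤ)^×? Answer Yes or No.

No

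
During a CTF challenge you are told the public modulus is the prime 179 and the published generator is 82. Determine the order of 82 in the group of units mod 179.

Since 82 ∈ (Z/179Z)^×, its order divides φ(179) = 179 − 1 = 178 = 2 · 89.
Divisors of 178: 1, 2, 89, 178.
Compute 82^d (mod 179) for the divisors d until we hit 1:
82^1 ≡ 82
82^2 ≡ 101
82^89 ≡ 1
Therefore the multiplicative order of 82 modulo 179 is 89.

89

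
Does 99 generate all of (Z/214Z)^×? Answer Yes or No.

No

φ(214) = φ(2)·φ(107) = 1·106 = 106 = 2 · 53.
99 is a primitive root mod 214 iff 99^(φ(214)/q) ≢ 1 for every prime q | φ(214), i.e. q ∈ {2, 53}.
99^53 ≡ 1 (mod 214)  [q = 2: ≡ 1 ✗]
99^2 ≡ 171 (mod 214)  [q = 53: ≢ 1 ✓]
99^53 ≡ 1 shows ord(99) | 53, strictly less than φ(214); not a primitive root.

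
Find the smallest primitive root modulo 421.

2

φ(421) = 421 − 1 = 420 = 2^2 · 3 · 5 · 7.
g is a primitive root iff g^(420/q) ≢ 1 (mod 421) for each prime q ∈ {2, 3, 5, 7}.
g = 2: 2^210 ≡ 420; 2^140 ≡ 400; 2^84 ≡ 279; 2^60 ≡ 370 — none is 1, so 2 is a primitive root.
The smallest primitive root modulo 421 is 2.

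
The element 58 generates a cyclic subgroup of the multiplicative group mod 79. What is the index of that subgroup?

3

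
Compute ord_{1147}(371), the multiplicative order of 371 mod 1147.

The order of 371 must divide φ(1147) = φ(31·37) = (31−1)·(37−1) = 30·36 = 1080 = 2^3 · 3^3 · 5.
Divisors of 1080: 1, 2, 3, 4, 5, 6, 8, 9, 10, 12, 15, 18, 20, 24, 27, 30, 36, 40, 45, 54, 60, 72, 90, 108, 120, 135, 180, 216, 270, 360, 540, 1080.
Test each divisor d:
371^1 ≡ 371
371^2 ≡ 1
So ord_1147(371) = 2.

2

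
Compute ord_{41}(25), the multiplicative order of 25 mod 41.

ord(25) | φ(41) = 41 − 1 = 40 = 2^3 · 5.
Divisors of 40: 1, 2, 4, 5, 8, 10, 20, 40.
Test each divisor d:
25^1 ≡ 25 (mod 41)
25^2 ≡ 10 (mod 41)
25^4 ≡ 18 (mod 41)
25^5 ≡ 40 (mod 41)
25^8 ≡ 37 (mod 41)
25^10 ≡ 1 (mod 41) ✓
The smallest such exponent is 10, so the order of 25 is 10.

10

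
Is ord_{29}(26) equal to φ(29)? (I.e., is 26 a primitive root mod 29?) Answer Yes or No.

Yes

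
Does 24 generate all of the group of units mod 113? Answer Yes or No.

Yes

φ(113) = 113 − 1 = 112 = 2^4 · 7.
Test 24^(112/q) mod 113 for each prime factor q of 112:
24^56 ≡ 112 (mod 113)  [q = 2: ≢ 1 ✓]
24^16 ≡ 28 (mod 113)  [q = 7: ≢ 1 ✓]
All checks pass, so 24 has order 112 and is a primitive root modulo 113.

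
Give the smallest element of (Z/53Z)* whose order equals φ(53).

2

φ(53) = 53 − 1 = 52 = 2^2 · 13.
Test candidates g = 2, 3, … against the prime factors q ∈ {2, 13} of φ(53): g is a generator iff g^(52/q) ≢ 1 for every such q.
g = 2: 2^26 ≡ 52; 2^4 ≡ 16 — none is 1, so 2 is a primitive root.
So 2 is the smallest generator of (Z/53Z)^×.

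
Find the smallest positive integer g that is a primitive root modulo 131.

2

φ(131) = 131 − 1 = 130 = 2 · 5 · 13.
g is a primitive root iff g^(130/q) ≢ 1 (mod 131) for each prime q ∈ {2, 5, 13}.
g = 2: 2^65 ≡ 130; 2^26 ≡ 53; 2^10 ≡ 107 — none is 1, so 2 is a primitive root.
So 2 is the smallest generator of (Z/131Z)^×.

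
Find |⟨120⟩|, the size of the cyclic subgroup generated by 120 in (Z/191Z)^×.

95

By Lagrange's theorem, ord_191(120) divides φ(191) = 191 − 1 = 190 = 2 · 5 · 19.
Divisors of 190: 1, 2, 5, 10, 19, 38, 95, 190.
Check 120^d mod 191 for each divisor in increasing order:
120^1 ≡ 120 (mod 191)
120^2 ≡ 75 (mod 191)
120^5 ≡ 6 (mod 191)
120^10 ≡ 36 (mod 191)
120^19 ≡ 49 (mod 191)
120^38 ≡ 109 (mod 191)
120^95 ≡ 1 (mod 191) ✓
Hence ord(120) = 95.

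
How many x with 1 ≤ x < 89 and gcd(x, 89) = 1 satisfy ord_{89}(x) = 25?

0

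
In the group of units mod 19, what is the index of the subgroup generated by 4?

2

By Lagrange's theorem, ord_19(4) divides φ(19) = 19 − 1 = 18 = 2 · 3^2.
Divisors of 18: 1, 2, 3, 6, 9, 18.
Compute 4^d (mod 19) for the divisors d until we hit 1:
4^1 ≡ 4 (mod 19)
4^2 ≡ 16 (mod 19)
4^3 ≡ 7 (mod 19)
4^6 ≡ 11 (mod 19)
4^9 ≡ 1 (mod 19) ✓
So ord_19(4) = 9, hence |⟨4⟩| = 9.
[(Z/19Z)^× : ⟨4⟩] = 18/9 = 2.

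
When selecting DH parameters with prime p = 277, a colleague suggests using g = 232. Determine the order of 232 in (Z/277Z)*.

276

ord(232) | φ(277) = 277 − 1 = 276 = 2^2 · 3 · 23.
Divisors of 276: 1, 2, 3, 4, 6, 12, 23, 46, 69, 92, 138, 276.
Compute 232^d (mod 277) for the divisors d until we hit 1:
232^1 ≡ 232
232^2 ≡ 86
232^3 ≡ 8
232^4 ≡ 194
232^6 ≡ 64
232^12 ≡ 218
232^23 ≡ 95
232^46 ≡ 161
232^69 ≡ 60
232^92 ≡ 160
232^138 ≡ 276
232^276 ≡ 1
So ord_277(232) = 276.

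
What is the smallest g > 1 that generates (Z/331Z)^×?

3

φ(331) = 331 − 1 = 330 = 2 · 3 · 5 · 11.
g is a primitive root iff g^(330/q) ≢ 1 (mod 331) for each prime q ∈ {2, 3, 5, 11}.
g = 2: 2^165 ≡ 330; 2^110 ≡ 299; 2^66 ≡ 64; 2^30 ≡ 1 — hits 1, so not a primitive root.
g = 3: 3^165 ≡ 330; 3^110 ≡ 299; 3^66 ≡ 64; 3^30 ≡ 270 — none is 1, so 3 is a primitive root.
So 3 is the smallest generator of (Z/331Z)^×.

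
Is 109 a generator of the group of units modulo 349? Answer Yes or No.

No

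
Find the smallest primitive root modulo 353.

3

φ(353) = 353 − 1 = 352 = 2^5 · 11.
g is a primitive root iff g^(352/q) ≢ 1 (mod 353) for each prime q ∈ {2, 11}.
g = 2: 2^176 ≡ 1 — hits 1, so not a primitive root.
g = 3: 3^176 ≡ 352; 3^32 ≡ 140 — none is 1, so 3 is a primitive root.
So 3 is the smallest generator of (Z/353Z)^×.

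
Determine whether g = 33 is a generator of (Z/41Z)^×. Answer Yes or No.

No

φ(41) = 41 − 1 = 40 = 2^3 · 5.
An element g generates (Z/41Z)^× iff g^(40/q) ≢ 1 (mod 41) for each prime q ∈ {2, 5}.
33^20 ≡ 1 (mod 41)  [q = 2: ≡ 1 ✗]
33^8 ≡ 16 (mod 41)  [q = 5: ≢ 1 ✓]
The check at q = 2 fails, so 33 generates a proper subgroup.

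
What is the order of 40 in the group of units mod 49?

42

ord(40) | φ(49) = φ(7^2) = 7·(7−1) = 42 = 2 · 3 · 7.
Divisors of 42: 1, 2, 3, 6, 7, 14, 21, 42.
Compute 40^d (mod 49) for the divisors d until we hit 1:
40^1 ≡ 40 (mod 49)
40^2 ≡ 32 (mod 49)
40^3 ≡ 6 (mod 49)
40^6 ≡ 36 (mod 49)
40^7 ≡ 19 (mod 49)
40^14 ≡ 18 (mod 49)
40^21 ≡ 48 (mod 49)
40^42 ≡ 1 (mod 49) ✓
So ord_49(40) = 42.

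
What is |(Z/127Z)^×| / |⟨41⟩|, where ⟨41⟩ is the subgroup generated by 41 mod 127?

2

The order of 41 must divide φ(127) = 127 − 1 = 126 = 2 · 3^2 · 7.
Divisors of 126: 1, 2, 3, 6, 7, 9, 14, 18, 21, 42, 63, 126.
Evaluate successive powers at the divisors of 126:
41^1 ≡ 41 (mod 127)
41^2 ≡ 30 (mod 127)
41^3 ≡ 87 (mod 127)
41^6 ≡ 76 (mod 127)
41^7 ≡ 68 (mod 127)
41^9 ≡ 8 (mod 127)
41^14 ≡ 52 (mod 127)
41^18 ≡ 64 (mod 127)
41^21 ≡ 107 (mod 127)
41^42 ≡ 19 (mod 127)
41^63 ≡ 1 (mod 127) ✓
So ord_127(41) = 63, hence |⟨41⟩| = 63.
Index = |(Z/127Z)^×| / |⟨41⟩| = 126 / 63 = 2.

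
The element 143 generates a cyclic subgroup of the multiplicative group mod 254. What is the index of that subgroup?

Since 143 ∈ (Z/254Z)^×, its order divides φ(254) = φ(2)·φ(127) = 1·126 = 126 = 2 · 3^2 · 7.
Divisors of 126: 1, 2, 3, 6, 7, 9, 14, 18, 21, 42, 63, 126.
Test each divisor d:
143^1 ≡ 143 (mod 254)
143^2 ≡ 129 (mod 254)
143^3 ≡ 159 (mod 254)
143^6 ≡ 135 (mod 254)
143^7 ≡ 1 (mod 254) ✓
So ord_254(143) = 7, hence |⟨143⟩| = 7.
Index = |(Z/254Z)^×| / |⟨143⟩| = 126 / 7 = 18.

18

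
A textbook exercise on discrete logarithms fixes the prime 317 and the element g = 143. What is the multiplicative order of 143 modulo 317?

316

ord(143) | φ(317) = 317 − 1 = 316 = 2^2 · 79.
Divisors of 316: 1, 2, 4, 79, 158, 316.
Test each divisor d:
143^1 ≡ 143 (mod 317)
143^2 ≡ 161 (mod 317)
143^4 ≡ 244 (mod 317)
143^79 ≡ 203 (mod 317)
143^158 ≡ 316 (mod 317)
143^316 ≡ 1 (mod 317) ✓
Hence ord(143) = 316.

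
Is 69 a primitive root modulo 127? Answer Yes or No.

No

φ(127) = 127 − 1 = 126 = 2 · 3^2 · 7.
Test 69^(126/q) mod 127 for each prime factor q of 126:
69^63 ≡ 1 (mod 127)  [q = 2: ≡ 1 ✗]
69^42 ≡ 19 (mod 127)  [q = 3: ≢ 1 ✓]
69^18 ≡ 64 (mod 127)  [q = 7: ≢ 1 ✓]
The check at q = 2 fails, so 69 generates a proper subgroup.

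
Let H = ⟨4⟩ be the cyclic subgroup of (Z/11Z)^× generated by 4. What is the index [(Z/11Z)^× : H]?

The order of 4 must divide φ(11) = 11 − 1 = 10 = 2 · 5.
Divisors of 10: 1, 2, 5, 10.
Compute 4^d (mod 11) for the divisors d until we hit 1:
4^1 ≡ 4
4^2 ≡ 5
4^5 ≡ 1
Thus |⟨4⟩| = ord(4) = 5.
The index is φ(11) / ord(4) = 10 / 5 = 2.

2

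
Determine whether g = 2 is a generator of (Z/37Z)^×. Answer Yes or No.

φ(37) = 37 − 1 = 36 = 2^2 · 3^2.
Test 2^(36/q) mod 37 for each prime factor q of 36:
2^18 ≡ 36 (mod 37)  [q = 2: ≢ 1 ✓]
2^12 ≡ 26 (mod 37)  [q = 3: ≢ 1 ✓]
All checks pass, so 2 has order 36 and is a primitive root modulo 37.

Yes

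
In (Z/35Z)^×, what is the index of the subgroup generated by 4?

4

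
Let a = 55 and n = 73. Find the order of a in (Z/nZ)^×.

By Lagrange's theorem, ord_73(55) divides φ(73) = 73 − 1 = 72 = 2^3 · 3^2.
Divisors of 72: 1, 2, 3, 4, 6, 8, 9, 12, 18, 24, 36, 72.
Evaluate successive powers at the divisors of 72:
55^1 ≡ 55
55^2 ≡ 32
55^3 ≡ 8
55^4 ≡ 2
55^6 ≡ 64
55^8 ≡ 4
55^9 ≡ 1
The smallest such exponent is 9, so the order of 55 is 9.

9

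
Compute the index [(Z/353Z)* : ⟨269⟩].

The order of 269 must divide φ(353) = 353 − 1 = 352 = 2^5 · 11.
Divisors of 352: 1, 2, 4, 8, 11, 16, 22, 32, 44, 88, 176, 352.
Check 269^d mod 353 for each divisor in increasing order:
269^1 ≡ 269 (mod 353)
269^2 ≡ 349 (mod 353)
269^4 ≡ 16 (mod 353)
269^8 ≡ 256 (mod 353)
269^11 ≡ 237 (mod 353)
269^16 ≡ 231 (mod 353)
269^22 ≡ 42 (mod 353)
269^32 ≡ 58 (mod 353)
269^44 ≡ 352 (mod 353)
269^88 ≡ 1 (mod 353) ✓
The order of 269 is 88, so the subgroup it generates has 88 elements.
Index = |(Z/353Z)^×| / |⟨269⟩| = 352 / 88 = 4.

4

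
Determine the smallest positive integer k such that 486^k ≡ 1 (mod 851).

By Lagrange's theorem, ord_851(486) divides φ(851) = φ(23·37) = (23−1)·(37−1) = 22·36 = 792 = 2^3 · 3^2 · 11.
Divisors of 792: 1, 2, 3, 4, 6, 8, 9, 11, 12, 18, 22, 24, 33, 36, 44, 66, 72, 88, 99, 132, 198, 264, 396, 792.
Evaluate successive powers at the divisors of 792:
486^1 ≡ 486
486^2 ≡ 469
486^3 ≡ 717
486^4 ≡ 403
486^6 ≡ 85
486^8 ≡ 719
486^9 ≡ 524
486^11 ≡ 668
486^12 ≡ 417
486^18 ≡ 554
486^22 ≡ 300
486^24 ≡ 285
486^33 ≡ 415
486^36 ≡ 556
486^44 ≡ 645
486^66 ≡ 323
486^72 ≡ 223
486^88 ≡ 737
486^99 ≡ 438
486^132 ≡ 507
486^198 ≡ 369
486^264 ≡ 47
486^396 ≡ 1
Therefore the multiplicative order of 486 modulo 851 is 396.

396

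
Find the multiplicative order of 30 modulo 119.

12

The order of 30 must divide φ(119) = φ(7·17) = (7−1)·(17−1) = 6·16 = 96 = 2^5 · 3.
Divisors of 96: 1, 2, 3, 4, 6, 8, 12, 16, 24, 32, 48, 96.
Test each divisor d:
30^1 ≡ 30
30^2 ≡ 67
30^3 ≡ 106
30^4 ≡ 86
30^6 ≡ 50
30^8 ≡ 18
30^12 ≡ 1
Hence ord(30) = 12.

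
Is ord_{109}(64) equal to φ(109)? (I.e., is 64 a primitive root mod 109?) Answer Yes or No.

No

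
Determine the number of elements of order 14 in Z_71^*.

6

φ(71) = 71 − 1 = 70 = 2 · 5 · 7.
In a cyclic group of order 70, there are φ(d) elements of order d for each divisor d of 70, and zero for non-divisors.
14 = 2 · 7 divides 70, and φ(14) = 6.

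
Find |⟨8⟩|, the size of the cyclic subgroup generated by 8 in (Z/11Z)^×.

10

Since 8 ∈ (Z/11Z)^×, its order divides φ(11) = 11 − 1 = 10 = 2 · 5.
Divisors of 10: 1, 2, 5, 10.
Evaluate successive powers at the divisors of 10:
8^1 ≡ 8
8^2 ≡ 9
8^5 ≡ 10
8^10 ≡ 1
So ord_11(8) = 10.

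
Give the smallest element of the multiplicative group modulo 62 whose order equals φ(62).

3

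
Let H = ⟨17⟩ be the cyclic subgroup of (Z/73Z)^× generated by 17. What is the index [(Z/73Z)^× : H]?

3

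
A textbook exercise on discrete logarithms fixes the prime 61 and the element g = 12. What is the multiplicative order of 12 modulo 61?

15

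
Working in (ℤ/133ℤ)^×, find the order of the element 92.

Since 92 ∈ (Z/133Z)^×, its order divides φ(133) = φ(7·19) = (7−1)·(19−1) = 6·18 = 108 = 2^2 · 3^3.
Divisors of 108: 1, 2, 3, 4, 6, 9, 12, 18, 27, 36, 54, 108.
Evaluate successive powers at the divisors of 108:
92^1 ≡ 92 (mod 133)
92^2 ≡ 85 (mod 133)
92^3 ≡ 106 (mod 133)
92^4 ≡ 43 (mod 133)
92^6 ≡ 64 (mod 133)
92^9 ≡ 1 (mod 133) ✓
So ord_133(92) = 9.

9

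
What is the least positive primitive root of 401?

3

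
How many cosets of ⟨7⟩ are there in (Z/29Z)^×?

4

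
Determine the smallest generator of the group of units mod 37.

φ(37) = 37 − 1 = 36 = 2^2 · 3^2.
Test candidates g = 2, 3, … against the prime factors q ∈ {2, 3} of φ(37): g is a generator iff g^(36/q) ≢ 1 for every such q.
g = 2: 2^18 ≡ 36; 2^12 ≡ 26 — none is 1, so 2 is a primitive root.
So 2 is the smallest generator of (Z/37Z)^×.

2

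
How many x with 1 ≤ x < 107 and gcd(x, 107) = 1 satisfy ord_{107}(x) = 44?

φ(107) = 107 − 1 = 106 = 2 · 53.
(Z/107Z)^× is cyclic (|G| = 106); a cyclic group of order m has exactly φ(d) elements of each order d | m, and none otherwise.
Here 106 is not a multiple of 44, so there are no elements of order 44.

0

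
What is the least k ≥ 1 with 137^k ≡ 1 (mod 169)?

156

Since 137 ∈ (Z/169Z)^×, its order divides φ(169) = φ(13^2) = 13·(13−1) = 156 = 2^2 · 3 · 13.
Divisors of 156: 1, 2, 3, 4, 6, 12, 13, 26, 39, 52, 78, 156.
Evaluate successive powers at the divisors of 156:
137^1 ≡ 137 (mod 169)
137^2 ≡ 10 (mod 169)
137^3 ≡ 18 (mod 169)
137^4 ≡ 100 (mod 169)
137^6 ≡ 155 (mod 169)
137^12 ≡ 27 (mod 169)
137^13 ≡ 150 (mod 169)
137^26 ≡ 23 (mod 169)
137^39 ≡ 70 (mod 169)
137^52 ≡ 22 (mod 169)
137^78 ≡ 168 (mod 169)
137^156 ≡ 1 (mod 169) ✓
The smallest such exponent is 156, so the order of 137 is 156.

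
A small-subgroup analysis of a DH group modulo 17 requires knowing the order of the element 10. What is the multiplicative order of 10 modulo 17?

Since 10 ∈ (Z/17Z)^×, its order divides φ(17) = 17 − 1 = 16 = 2^4.
Divisors of 16: 1, 2, 4, 8, 16.
Check 10^d mod 17 for each divisor in increasing order:
10^1 ≡ 10
10^2 ≡ 15
10^4 ≡ 4
10^8 ≡ 16
10^16 ≡ 1
The smallest such exponent is 16, so the order of 10 is 16.

16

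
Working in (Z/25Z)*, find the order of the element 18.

ord(18) | φ(25) = φ(5^2) = 5·(5−1) = 20 = 2^2 · 5.
Divisors of 20: 1, 2, 4, 5, 10, 20.
Compute 18^d (mod 25) for the divisors d until we hit 1:
18^1 ≡ 18
18^2 ≡ 24
18^4 ≡ 1
So ord_25(18) = 4.

4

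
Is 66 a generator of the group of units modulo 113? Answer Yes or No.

Yes

φ(113) = 113 − 1 = 112 = 2^4 · 7.
66 is a primitive root mod 113 iff 66^(φ(113)/q) ≢ 1 for every prime q | φ(113), i.e. q ∈ {2, 7}.
66^56 ≡ 112 (mod 113)  [q = 2: ≢ 1 ✓]
66^16 ≡ 16 (mod 113)  [q = 7: ≢ 1 ✓]
All checks pass, so 66 has order 112 and is a primitive root modulo 113.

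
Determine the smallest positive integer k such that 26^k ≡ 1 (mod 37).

3

Since 26 ∈ (Z/37Z)^×, its order divides φ(37) = 37 − 1 = 36 = 2^2 · 3^2.
Divisors of 36: 1, 2, 3, 4, 6, 9, 12, 18, 36.
Evaluate successive powers at the divisors of 36:
26^1 ≡ 26 (mod 37)
26^2 ≡ 10 (mod 37)
26^3 ≡ 1 (mod 37) ✓
So ord_37(26) = 3.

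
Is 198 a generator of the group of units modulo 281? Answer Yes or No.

φ(281) = 281 − 1 = 280 = 2^3 · 5 · 7.
198 is a primitive root mod 281 iff 198^(φ(281)/q) ≢ 1 for every prime q | φ(281), i.e. q ∈ {2, 5, 7}.
198^140 ≡ 280 (mod 281)  [q = 2: ≢ 1 ✓]
198^56 ≡ 232 (mod 281)  [q = 5: ≢ 1 ✓]
198^40 ≡ 165 (mod 281)  [q = 7: ≢ 1 ✓]
Every test exponent gives a nontrivial residue, hence 198 generates the full group.

Yes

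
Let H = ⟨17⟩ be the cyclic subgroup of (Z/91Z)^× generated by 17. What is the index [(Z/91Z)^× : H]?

12

By Lagrange's theorem, ord_91(17) divides φ(91) = φ(7·13) = (7−1)·(13−1) = 6·12 = 72 = 2^3 · 3^2.
Divisors of 72: 1, 2, 3, 4, 6, 8, 9, 12, 18, 24, 36, 72.
Compute 17^d (mod 91) for the divisors d until we hit 1:
17^1 ≡ 17
17^2 ≡ 16
17^3 ≡ 90
17^4 ≡ 74
17^6 ≡ 1
So ord_91(17) = 6, hence |⟨17⟩| = 6.
The index is φ(91) / ord(17) = 72 / 6 = 12.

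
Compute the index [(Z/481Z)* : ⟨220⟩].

By Lagrange's theorem, ord_481(220) divides φ(481) = φ(13·37) = (13−1)·(37−1) = 12·36 = 432 = 2^4 · 3^3.
Divisors of 432: 1, 2, 3, 4, 6, 8, 9, 12, 16, 18, 24, 27, 36, 48, 54, 72, 108, 144, 216, 432.
Check 220^d mod 481 for each divisor in increasing order:
220^1 ≡ 220 (mod 481)
220^2 ≡ 300 (mod 481)
220^3 ≡ 103 (mod 481)
220^4 ≡ 53 (mod 481)
220^6 ≡ 27 (mod 481)
220^8 ≡ 404 (mod 481)
220^9 ≡ 376 (mod 481)
220^12 ≡ 248 (mod 481)
220^16 ≡ 157 (mod 481)
220^18 ≡ 443 (mod 481)
220^24 ≡ 417 (mod 481)
220^27 ≡ 142 (mod 481)
220^36 ≡ 1 (mod 481) ✓
So ord_481(220) = 36, hence |⟨220⟩| = 36.
[(Z/481Z)^× : ⟨220⟩] = 432/36 = 12.

12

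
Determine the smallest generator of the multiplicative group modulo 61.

φ(61) = 61 − 1 = 60 = 2^2 · 3 · 5.
Test candidates g = 2, 3, … against the prime factors q ∈ {2, 3, 5} of φ(61): g is a generator iff g^(60/q) ≢ 1 for every such q.
g = 2: 2^30 ≡ 60; 2^20 ≡ 47; 2^12 ≡ 9 — none is 1, so 2 is a primitive root.
Hence the least primitive root of 61 is 2.

2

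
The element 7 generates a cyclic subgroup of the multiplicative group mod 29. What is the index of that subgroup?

ord(7) | φ(29) = 29 − 1 = 28 = 2^2 · 7.
Divisors of 28: 1, 2, 4, 7, 14, 28.
Check 7^d mod 29 for each divisor in increasing order:
7^1 ≡ 7
7^2 ≡ 20
7^4 ≡ 23
7^7 ≡ 1
Thus |⟨7⟩| = ord(7) = 7.
[(Z/29Z)^× : ⟨7⟩] = 28/7 = 4.

4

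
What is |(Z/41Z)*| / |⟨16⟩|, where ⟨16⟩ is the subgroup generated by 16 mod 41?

8

ord(16) | φ(41) = 41 − 1 = 40 = 2^3 · 5.
Divisors of 40: 1, 2, 4, 5, 8, 10, 20, 40.
Check 16^d mod 41 for each divisor in increasing order:
16^1 ≡ 16 (mod 41)
16^2 ≡ 10 (mod 41)
16^4 ≡ 18 (mod 41)
16^5 ≡ 1 (mod 41) ✓
The order of 16 is 5, so the subgroup it generates has 5 elements.
Index = |(Z/41Z)^×| / |⟨16⟩| = 40 / 5 = 8.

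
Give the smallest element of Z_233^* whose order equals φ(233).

φ(233) = 233 − 1 = 232 = 2^3 · 29.
Test candidates g = 2, 3, … against the prime factors q ∈ {2, 29} of φ(233): g is a generator iff g^(232/q) ≢ 1 for every such q.
g = 2: 2^116 ≡ 1 — hits 1, so not a primitive root.
g = 3: 3^116 ≡ 232; 3^8 ≡ 37 — none is 1, so 3 is a primitive root.
Hence the least primitive root of 233 is 3.

3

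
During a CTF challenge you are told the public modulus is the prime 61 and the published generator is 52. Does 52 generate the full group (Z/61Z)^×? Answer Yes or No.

No

φ(61) = 61 − 1 = 60 = 2^2 · 3 · 5.
It suffices to check that the order of 52 is not a proper divisor of 60: compute 52^(60/q) for q ∈ {2, 3, 5}.
52^30 ≡ 1 (mod 61)  [q = 2: ≡ 1 ✗]
52^20 ≡ 1 (mod 61)  [q = 3: ≡ 1 ✗]
52^12 ≡ 20 (mod 61)  [q = 5: ≢ 1 ✓]
Since 52^30 ≡ 1, the order of 52 divides 30 < 60, so 52 is not a primitive root.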